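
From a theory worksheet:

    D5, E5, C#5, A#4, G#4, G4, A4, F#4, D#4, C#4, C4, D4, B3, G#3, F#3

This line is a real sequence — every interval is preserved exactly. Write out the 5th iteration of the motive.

Taking 5-note groups, the heads are D5, G4, C4: the pattern moves down a 5th.
Carrying on: F3 → Bb2.
So cell 5 is Bb2 C3 A2 F#2 E2.

Bb2 C3 A2 F#2 E2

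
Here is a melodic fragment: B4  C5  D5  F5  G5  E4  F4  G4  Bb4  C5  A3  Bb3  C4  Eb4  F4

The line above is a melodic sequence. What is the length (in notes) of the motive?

Try groups of 5 (3 cells in 15 notes):
B4 C5 D5 F5 G5 | E4 F4 G4 Bb4 C5 | A3 Bb3 C4 Eb4 F4
That's a consistent down a 5th shift per cell, and no other grouping gives one.

5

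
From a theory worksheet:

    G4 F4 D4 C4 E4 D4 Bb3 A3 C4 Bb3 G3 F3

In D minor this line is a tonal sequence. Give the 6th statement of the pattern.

The 4-note cells begin on G4, E4, C4 — each down a 3rd from the last.
Extending down a 3rd: A3 → F3 → D3.
From D3 the diatonic shape gives D3 C3 A2 G2.

D3 C3 A2 G2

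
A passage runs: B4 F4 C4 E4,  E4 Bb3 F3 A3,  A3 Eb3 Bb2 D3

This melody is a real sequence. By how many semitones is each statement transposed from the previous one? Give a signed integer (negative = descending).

Taking 4-note groups, the heads are B4, E4, A3: the pattern moves down a 5th.
Counting half-steps from B4 to E4: -7.

-7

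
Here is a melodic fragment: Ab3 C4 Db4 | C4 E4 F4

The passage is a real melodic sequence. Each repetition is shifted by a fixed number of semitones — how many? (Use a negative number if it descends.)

4

With a 3-note motive the entries are Ab3, C4, each up a 3rd from the previous.
Ab3→C4 is 60 − 56 = 4 semitones.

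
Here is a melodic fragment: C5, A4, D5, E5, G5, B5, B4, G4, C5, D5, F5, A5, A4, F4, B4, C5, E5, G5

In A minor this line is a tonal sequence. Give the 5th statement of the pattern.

F4 D4 G4 A4 C5 E5

Unit = 6 notes; the statements start on C5, B4, A4, moving down a 2nd each time.
Carrying on: G4 → F4.
From F4 the diatonic shape gives F4 D4 G4 A4 C5 E5.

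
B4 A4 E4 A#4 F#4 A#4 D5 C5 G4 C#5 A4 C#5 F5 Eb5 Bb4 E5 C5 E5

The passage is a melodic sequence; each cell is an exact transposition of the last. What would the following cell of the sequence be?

Ab5 Gb5 Db5 G5 Eb5 G5

Unit = 6 notes; the statements start on B4, D5, F5, moving up a 3rd each time.
Statement 4 starts on Ab5 and keeps the same exact contour: Ab5 Gb5 Db5 G5 Eb5 G5.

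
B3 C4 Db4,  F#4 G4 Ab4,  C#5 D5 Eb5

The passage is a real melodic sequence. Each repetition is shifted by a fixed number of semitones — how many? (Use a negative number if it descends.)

Unit = 3 notes; the statements start on B3, F#4, C#5, moving up a 5th each time.
B3 to F#4 spans +7 semitones.

7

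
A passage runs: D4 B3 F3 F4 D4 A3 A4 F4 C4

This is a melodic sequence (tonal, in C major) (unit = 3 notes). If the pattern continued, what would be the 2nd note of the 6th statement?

The unit is 3 notes. Position-2 pitches of the 3 shown cells: B3, D4, F4.
Extending up a 3rd: A4 → C5 → E5.

E5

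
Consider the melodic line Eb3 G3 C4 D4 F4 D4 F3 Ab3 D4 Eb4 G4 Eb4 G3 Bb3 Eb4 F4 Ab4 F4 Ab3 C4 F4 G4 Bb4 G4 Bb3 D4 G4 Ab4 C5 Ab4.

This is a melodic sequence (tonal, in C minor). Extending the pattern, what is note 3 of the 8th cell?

The unit is 6 notes. Position-3 pitches of the 5 shown cells: C4, D4, Eb4, F4, G4.
Carrying that up a 2nd forward: Ab4 → Bb4 → C5.

C5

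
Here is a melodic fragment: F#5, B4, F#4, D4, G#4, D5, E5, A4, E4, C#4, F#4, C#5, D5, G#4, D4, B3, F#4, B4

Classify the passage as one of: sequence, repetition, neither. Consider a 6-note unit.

Note 5 of cell 3 is F#4; if this were a sequence it would be E4. No unit length gives a consistent transposition pattern.

neither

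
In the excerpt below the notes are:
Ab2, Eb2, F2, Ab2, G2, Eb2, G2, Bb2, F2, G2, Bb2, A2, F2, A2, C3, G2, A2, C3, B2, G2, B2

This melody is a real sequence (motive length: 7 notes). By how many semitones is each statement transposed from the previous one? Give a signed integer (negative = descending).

Taking 7-note groups, the heads are Ab2, Bb2, C3: the pattern moves up a 2nd.
Counting half-steps from Ab2 to Bb2: 2.

2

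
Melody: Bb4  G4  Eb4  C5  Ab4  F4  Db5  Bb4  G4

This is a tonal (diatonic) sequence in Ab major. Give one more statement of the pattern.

The 3-note cells begin on Bb4, C5, Db5 — each up a 2nd from the last.
So cell 4 is Eb5 C5 Ab4.

Eb5 C5 Ab4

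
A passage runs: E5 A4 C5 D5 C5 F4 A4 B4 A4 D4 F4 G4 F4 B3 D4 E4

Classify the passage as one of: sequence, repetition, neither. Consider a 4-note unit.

Each 4-note cell is the previous one transposed down a 3rd.

sequence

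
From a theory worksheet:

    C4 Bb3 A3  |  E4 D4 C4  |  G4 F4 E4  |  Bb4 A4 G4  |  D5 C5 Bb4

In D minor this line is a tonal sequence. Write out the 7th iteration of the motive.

A5 G5 F5

Unit = 3 notes; the statements start on C4, E4, G4, Bb4, D5, moving up a 3rd each time.
Extending up a 3rd: F5 → A5.
Statement 7 starts on A5 and keeps the same diatonic contour: A5 G5 F5.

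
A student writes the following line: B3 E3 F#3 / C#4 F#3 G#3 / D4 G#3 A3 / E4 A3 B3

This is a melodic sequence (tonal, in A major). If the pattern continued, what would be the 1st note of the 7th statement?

A4

The unit is 3 notes. Position-1 pitches of the 4 shown cells: B3, C#4, D4, E4.
Each moves up a 2nd. Continuing: F#4 → G#4 → A4.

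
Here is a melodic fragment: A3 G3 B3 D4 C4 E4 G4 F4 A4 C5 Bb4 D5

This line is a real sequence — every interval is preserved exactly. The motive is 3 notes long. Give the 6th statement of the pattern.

With a 3-note motive the entries are A3, D4, G4, C5, each up a 4th from the previous.
Extending up a 4th: F5 → Bb5.
So cell 6 is Bb5 Ab5 C6.

Bb5 Ab5 C6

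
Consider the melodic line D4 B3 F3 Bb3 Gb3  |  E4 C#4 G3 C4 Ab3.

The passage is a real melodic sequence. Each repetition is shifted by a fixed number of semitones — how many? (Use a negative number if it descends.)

With a 5-note motive the entries are D4, E4, each up a 2nd from the previous.
Counting half-steps from D4 to E4: 2.

2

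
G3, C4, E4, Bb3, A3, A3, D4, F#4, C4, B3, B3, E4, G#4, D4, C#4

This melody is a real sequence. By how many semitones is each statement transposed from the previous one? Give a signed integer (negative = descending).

2

With a 5-note motive the entries are G3, A3, B3, each up a 2nd from the previous.
G3→A3 is 57 − 55 = 2 semitones.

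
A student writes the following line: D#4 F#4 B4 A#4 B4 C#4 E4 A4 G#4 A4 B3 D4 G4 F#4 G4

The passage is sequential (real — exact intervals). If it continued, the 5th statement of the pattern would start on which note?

G3

Taking 5-note groups, the heads are D#4, C#4, B3: the pattern moves down a 2nd.
Continuing: A3 → G3. Statement 5 starts on G3.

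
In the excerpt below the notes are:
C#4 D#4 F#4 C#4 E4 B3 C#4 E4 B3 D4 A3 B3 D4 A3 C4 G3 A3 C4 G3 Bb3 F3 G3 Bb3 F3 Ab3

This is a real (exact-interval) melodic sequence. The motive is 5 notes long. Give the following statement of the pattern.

Taking 5-note groups, the heads are C#4, B3, A3, G3, F3: the pattern moves down a 2nd.
Statement 6 starts on Eb3 and keeps the same exact contour: Eb3 F3 Ab3 Eb3 Gb3.

Eb3 F3 Ab3 Eb3 Gb3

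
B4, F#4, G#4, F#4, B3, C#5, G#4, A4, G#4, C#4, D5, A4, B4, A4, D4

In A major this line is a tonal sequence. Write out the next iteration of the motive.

Taking 5-note groups, the heads are B4, C#5, D5: the pattern moves up a 2nd.
Statement 4 starts on E5 and keeps the same diatonic contour: E5 B4 C#5 B4 E4.

E5 B4 C#5 B4 E4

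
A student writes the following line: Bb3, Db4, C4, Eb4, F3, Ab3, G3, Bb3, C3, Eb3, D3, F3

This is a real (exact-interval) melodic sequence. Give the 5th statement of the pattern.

Unit = 4 notes; the statements start on Bb3, F3, C3, moving down a 4th each time.
Continuing the starts: G2 → D2.
Statement 5 starts on D2 and keeps the same exact contour: D2 F2 E2 G2.

D2 F2 E2 G2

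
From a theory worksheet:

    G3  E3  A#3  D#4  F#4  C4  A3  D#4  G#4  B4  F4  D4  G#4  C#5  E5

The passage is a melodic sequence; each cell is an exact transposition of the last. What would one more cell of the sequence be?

Taking 5-note groups, the heads are G3, C4, F4: the pattern moves up a 4th.
From Bb4 the exact shape gives Bb4 G4 C#5 F#5 A5.

Bb4 G4 C#5 F#5 A5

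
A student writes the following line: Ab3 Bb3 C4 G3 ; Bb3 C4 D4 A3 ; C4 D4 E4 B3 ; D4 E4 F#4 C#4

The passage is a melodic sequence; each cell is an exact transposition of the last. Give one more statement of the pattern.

E4 F#4 G#4 D#4

Unit = 4 notes; the statements start on Ab3, Bb3, C4, D4, moving up a 2nd each time.
Statement 5 starts on E4 and keeps the same exact contour: E4 F#4 G#4 D#4.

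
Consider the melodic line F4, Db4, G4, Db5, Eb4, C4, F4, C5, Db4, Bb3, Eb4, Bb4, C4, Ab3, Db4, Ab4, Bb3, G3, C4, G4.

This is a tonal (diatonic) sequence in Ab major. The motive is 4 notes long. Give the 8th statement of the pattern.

Taking 4-note groups, the heads are F4, Eb4, Db4, C4, Bb3: the pattern moves down a 2nd.
Extending down a 2nd: Ab3 → G3 → F3.
From F3 the diatonic shape gives F3 Db3 G3 Db4.

F3 Db3 G3 Db4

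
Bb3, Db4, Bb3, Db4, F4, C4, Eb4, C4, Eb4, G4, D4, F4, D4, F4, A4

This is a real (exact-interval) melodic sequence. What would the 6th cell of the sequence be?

The 5-note cells begin on Bb3, C4, D4 — each up a 2nd from the last.
Continuing the starts: E4 → F#4 → G#4.
So cell 6 is G#4 B4 G#4 B4 D#5.

G#4 B4 G#4 B4 D#5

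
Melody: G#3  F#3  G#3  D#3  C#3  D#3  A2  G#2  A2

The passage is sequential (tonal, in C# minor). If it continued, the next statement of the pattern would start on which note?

E2

Taking 3-note groups, the heads are G#3, D#3, A2: the pattern moves down a 4th.
The next head, down a 4th from A2, is E2.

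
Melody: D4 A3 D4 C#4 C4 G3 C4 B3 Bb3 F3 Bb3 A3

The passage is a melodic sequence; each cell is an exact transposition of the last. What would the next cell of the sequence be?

The 4-note cells begin on D4, C4, Bb3 — each down a 2nd from the last.
From Ab3 the exact shape gives Ab3 Eb3 Ab3 G3.

Ab3 Eb3 Ab3 G3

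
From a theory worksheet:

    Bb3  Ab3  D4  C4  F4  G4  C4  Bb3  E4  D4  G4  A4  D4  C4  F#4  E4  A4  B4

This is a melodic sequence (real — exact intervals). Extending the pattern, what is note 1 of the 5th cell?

F#4

Grouping in 6s, the 1st note of each cell is Bb3, C4, D4.
Each moves up a 2nd. Continuing: E4 → F#4.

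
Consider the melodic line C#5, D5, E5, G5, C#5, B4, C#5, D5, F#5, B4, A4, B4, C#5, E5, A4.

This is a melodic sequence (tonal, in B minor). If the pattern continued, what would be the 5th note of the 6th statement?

The unit is 5 notes. Position-5 pitches of the 3 shown cells: C#5, B4, A4.
Extending down a 2nd: G4 → F#4 → E4.

E4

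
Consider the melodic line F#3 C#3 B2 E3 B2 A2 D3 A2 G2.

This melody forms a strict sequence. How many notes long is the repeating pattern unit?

There are 9 notes; a 3-note unit gives 3 cells:
F#3 C#3 B2 | E3 B2 A2 | D3 A2 G2
Each cell is the previous one down a 2nd — so the unit is 3 notes.

3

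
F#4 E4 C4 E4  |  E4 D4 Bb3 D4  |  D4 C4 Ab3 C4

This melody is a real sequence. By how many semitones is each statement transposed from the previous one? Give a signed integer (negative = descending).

-2

With a 4-note motive the entries are F#4, E4, D4, each down a 2nd from the previous.
F#4 to E4 spans -2 semitones.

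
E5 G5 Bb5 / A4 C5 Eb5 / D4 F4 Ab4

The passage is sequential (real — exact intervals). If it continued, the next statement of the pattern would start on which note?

G3

The 3-note cells begin on E5, A4, D4 — each down a 5th from the last.
The next head, down a 5th from D4, is G3.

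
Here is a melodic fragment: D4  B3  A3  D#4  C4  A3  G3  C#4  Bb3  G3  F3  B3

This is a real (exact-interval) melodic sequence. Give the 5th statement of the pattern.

Gb3 Eb3 Db3 G3

With a 4-note motive the entries are D4, C4, Bb3, each down a 2nd from the previous.
Continuing the starts: Ab3 → Gb3.
So cell 5 is Gb3 Eb3 Db3 G3.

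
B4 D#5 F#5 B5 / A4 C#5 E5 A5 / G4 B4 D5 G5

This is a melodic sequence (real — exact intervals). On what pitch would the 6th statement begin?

Db4

Taking 4-note groups, the heads are B4, A4, G4: the pattern moves down a 2nd.
Extending the heads down a 2nd: F4 → Eb4 → Db4.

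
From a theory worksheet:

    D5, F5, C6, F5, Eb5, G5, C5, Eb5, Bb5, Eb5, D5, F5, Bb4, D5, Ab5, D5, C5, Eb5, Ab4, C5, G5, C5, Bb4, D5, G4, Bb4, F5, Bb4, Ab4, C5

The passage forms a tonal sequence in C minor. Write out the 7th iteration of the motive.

Eb4 G4 D5 G4 F4 Ab4

The 6-note cells begin on D5, C5, Bb4, Ab4, G4 — each down a 2nd from the last.
Carrying on: F4 → Eb4.
Statement 7 starts on Eb4 and keeps the same diatonic contour: Eb4 G4 D5 G4 F4 Ab4.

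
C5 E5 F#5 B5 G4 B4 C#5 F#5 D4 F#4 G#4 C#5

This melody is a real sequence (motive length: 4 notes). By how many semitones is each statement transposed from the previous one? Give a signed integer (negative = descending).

Unit = 4 notes; the statements start on C5, G4, D4, moving down a 4th each time.
C5 to G4 spans -5 semitones.

-5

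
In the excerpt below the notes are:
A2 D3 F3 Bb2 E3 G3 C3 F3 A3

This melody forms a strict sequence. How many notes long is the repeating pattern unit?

3

There are 9 notes; a 3-note unit gives 3 cells:
A2 D3 F3 | Bb2 E3 G3 | C3 F3 A3
Every group is a transposition up a 2nd of the one before; no shorter unit works.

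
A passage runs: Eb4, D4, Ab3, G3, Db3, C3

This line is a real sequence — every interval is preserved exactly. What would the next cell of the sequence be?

Taking 2-note groups, the heads are Eb4, Ab3, Db3: the pattern moves down a 5th.
So cell 4 is Gb2 F2.

Gb2 F2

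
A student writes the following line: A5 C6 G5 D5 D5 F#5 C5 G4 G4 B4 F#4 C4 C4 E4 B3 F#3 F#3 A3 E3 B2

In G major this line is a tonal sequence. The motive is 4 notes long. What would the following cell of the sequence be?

B2 D3 A2 E2

Unit = 4 notes; the statements start on A5, D5, G4, C4, F#3, moving down a 5th each time.
Statement 6 starts on B2 and keeps the same diatonic contour: B2 D3 A2 E2.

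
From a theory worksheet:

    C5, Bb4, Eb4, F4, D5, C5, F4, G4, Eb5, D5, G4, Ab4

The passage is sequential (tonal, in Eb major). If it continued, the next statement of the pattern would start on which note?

F5

The 4-note cells begin on C5, D5, Eb5 — each up a 2nd from the last.
The next head, up a 2nd from Eb5, is F5.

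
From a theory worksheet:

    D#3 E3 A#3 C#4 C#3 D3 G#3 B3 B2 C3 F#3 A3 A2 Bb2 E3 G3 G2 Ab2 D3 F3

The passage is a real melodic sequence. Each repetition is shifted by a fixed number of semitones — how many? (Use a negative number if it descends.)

Taking 4-note groups, the heads are D#3, C#3, B2, A2, G2: the pattern moves down a 2nd.
Counting half-steps from D#3 to C#3: -2.

-2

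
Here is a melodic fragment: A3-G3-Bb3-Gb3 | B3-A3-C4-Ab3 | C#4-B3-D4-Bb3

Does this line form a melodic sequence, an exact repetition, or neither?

sequence

Each 4-note cell is the previous one transposed up a 2nd.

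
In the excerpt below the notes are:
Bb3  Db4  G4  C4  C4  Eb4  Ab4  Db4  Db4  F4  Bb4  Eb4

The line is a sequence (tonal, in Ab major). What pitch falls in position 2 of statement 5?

Grouping in 4s, the 2nd note of each cell is Db4, Eb4, F4.
Each moves up a 2nd. Continuing: G4 → Ab4.

Ab4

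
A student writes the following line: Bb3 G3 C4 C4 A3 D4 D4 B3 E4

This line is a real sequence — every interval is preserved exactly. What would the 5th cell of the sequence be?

F#4 D#4 G#4

With a 3-note motive the entries are Bb3, C4, D4, each up a 2nd from the previous.
Continuing the starts: E4 → F#4.
Statement 5 starts on F#4 and keeps the same exact contour: F#4 D#4 G#4.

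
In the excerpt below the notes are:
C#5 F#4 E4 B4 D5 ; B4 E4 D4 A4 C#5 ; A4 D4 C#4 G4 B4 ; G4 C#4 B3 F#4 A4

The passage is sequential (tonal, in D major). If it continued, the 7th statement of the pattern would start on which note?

D4

The 5-note cells begin on C#5, B4, A4, G4 — each down a 2nd from the last.
Extending the heads down a 2nd: F#4 → E4 → D4.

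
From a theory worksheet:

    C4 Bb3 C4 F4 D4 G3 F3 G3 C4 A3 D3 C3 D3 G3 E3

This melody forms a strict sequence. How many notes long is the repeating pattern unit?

15 notes total. Splitting into 3 groups of 5:
C4 Bb3 C4 F4 D4 | G3 F3 G3 C4 A3 | D3 C3 D3 G3 E3
Each cell is the previous one down a 4th — so the unit is 5 notes.

5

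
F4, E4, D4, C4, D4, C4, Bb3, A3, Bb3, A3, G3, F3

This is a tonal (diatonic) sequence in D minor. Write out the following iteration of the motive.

Unit = 4 notes; the statements start on F4, D4, Bb3, moving down a 3rd each time.
Statement 4 starts on G3 and keeps the same diatonic contour: G3 F3 E3 D3.

G3 F3 E3 D3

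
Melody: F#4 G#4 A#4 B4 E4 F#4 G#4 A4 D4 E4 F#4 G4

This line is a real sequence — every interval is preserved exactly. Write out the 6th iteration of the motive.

Ab3 Bb3 C4 Db4

Unit = 4 notes; the statements start on F#4, E4, D4, moving down a 2nd each time.
Extending down a 2nd: C4 → Bb3 → Ab3.
So cell 6 is Ab3 Bb3 C4 Db4.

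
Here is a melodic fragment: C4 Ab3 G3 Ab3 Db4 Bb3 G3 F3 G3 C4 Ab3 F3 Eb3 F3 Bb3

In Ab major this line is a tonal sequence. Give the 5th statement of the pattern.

F3 Db3 C3 Db3 G3

Unit = 5 notes; the statements start on C4, Bb3, Ab3, moving down a 2nd each time.
Extending down a 2nd: G3 → F3.
So cell 5 is F3 Db3 C3 Db3 G3.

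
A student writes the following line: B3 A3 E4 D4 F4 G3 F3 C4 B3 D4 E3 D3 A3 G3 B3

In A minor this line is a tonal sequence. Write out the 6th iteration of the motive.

With a 5-note motive the entries are B3, G3, E3, each down a 3rd from the previous.
Continuing the starts: C3 → A2 → F2.
From F2 the diatonic shape gives F2 E2 B2 A2 C3.

F2 E2 B2 A2 C3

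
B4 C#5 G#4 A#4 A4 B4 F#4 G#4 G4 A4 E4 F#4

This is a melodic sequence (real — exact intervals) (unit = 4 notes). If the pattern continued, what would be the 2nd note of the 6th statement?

The unit is 4 notes. Position-2 pitches of the 3 shown cells: C#5, B4, A4.
Carrying that down a 2nd forward: G4 → F4 → Eb4.

Eb4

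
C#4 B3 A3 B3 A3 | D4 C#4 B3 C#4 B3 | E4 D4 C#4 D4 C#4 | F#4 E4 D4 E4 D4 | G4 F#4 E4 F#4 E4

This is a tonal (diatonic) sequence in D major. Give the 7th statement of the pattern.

B4 A4 G4 A4 G4

The 5-note cells begin on C#4, D4, E4, F#4, G4 — each up a 2nd from the last.
Extending up a 2nd: A4 → B4.
From B4 the diatonic shape gives B4 A4 G4 A4 G4.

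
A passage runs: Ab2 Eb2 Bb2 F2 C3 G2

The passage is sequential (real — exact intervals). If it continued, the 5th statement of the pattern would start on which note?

The 2-note cells begin on Ab2, Bb2, C3 — each up a 2nd from the last.
Extending the heads up a 2nd: D3 → E3.

E3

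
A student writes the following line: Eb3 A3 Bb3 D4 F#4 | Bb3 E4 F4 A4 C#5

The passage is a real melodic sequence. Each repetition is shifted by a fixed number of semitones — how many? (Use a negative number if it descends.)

Unit = 5 notes; the statements start on Eb3, Bb3, moving up a 5th each time.
Counting half-steps from Eb3 to Bb3: 7.

7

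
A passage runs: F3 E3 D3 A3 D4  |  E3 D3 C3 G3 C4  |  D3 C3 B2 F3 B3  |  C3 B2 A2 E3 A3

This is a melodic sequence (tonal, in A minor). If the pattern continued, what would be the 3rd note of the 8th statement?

With 5-note cells, note 3 of each statement runs D3, C3, B2, A2.
Each moves down a 2nd. Continuing: G2 → F2 → E2 → D2.

D2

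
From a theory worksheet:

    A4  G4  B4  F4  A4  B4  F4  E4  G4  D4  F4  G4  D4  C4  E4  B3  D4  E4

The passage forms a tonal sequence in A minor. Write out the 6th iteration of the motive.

With a 6-note motive the entries are A4, F4, D4, each down a 3rd from the previous.
Continuing the starts: B3 → G3 → E3.
From E3 the diatonic shape gives E3 D3 F3 C3 E3 F3.

E3 D3 F3 C3 E3 F3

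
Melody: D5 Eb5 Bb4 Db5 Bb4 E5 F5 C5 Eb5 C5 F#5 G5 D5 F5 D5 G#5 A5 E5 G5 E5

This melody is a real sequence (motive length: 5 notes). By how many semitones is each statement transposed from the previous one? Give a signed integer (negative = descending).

The 5-note cells begin on D5, E5, F#5, G#5 — each up a 2nd from the last.
D5 to E5 spans +2 semitones.

2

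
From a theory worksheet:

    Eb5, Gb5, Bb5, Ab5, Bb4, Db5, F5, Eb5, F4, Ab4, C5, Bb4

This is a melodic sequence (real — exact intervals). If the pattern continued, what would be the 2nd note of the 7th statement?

C3

With 4-note cells, note 2 of each statement runs Gb5, Db5, Ab4.
Each moves down a 4th. Continuing: Eb4 → Bb3 → F3 → C3.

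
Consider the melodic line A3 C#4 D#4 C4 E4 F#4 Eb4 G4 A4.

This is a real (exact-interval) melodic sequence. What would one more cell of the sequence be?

The 3-note cells begin on A3, C4, Eb4 — each up a 3rd from the last.
So cell 4 is Gb4 Bb4 C5.

Gb4 Bb4 C5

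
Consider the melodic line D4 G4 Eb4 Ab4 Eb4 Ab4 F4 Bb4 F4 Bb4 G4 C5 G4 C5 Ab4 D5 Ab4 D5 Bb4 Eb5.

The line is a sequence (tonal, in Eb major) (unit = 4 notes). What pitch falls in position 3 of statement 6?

With 4-note cells, note 3 of each statement runs Eb4, F4, G4, Ab4, Bb4.
One more up a 2nd gives C5.

C5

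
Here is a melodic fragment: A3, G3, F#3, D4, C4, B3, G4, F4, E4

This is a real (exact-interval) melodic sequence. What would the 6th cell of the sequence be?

Taking 3-note groups, the heads are A3, D4, G4: the pattern moves up a 4th.
Carrying on: C5 → F5 → Bb5.
From Bb5 the exact shape gives Bb5 Ab5 G5.

Bb5 Ab5 G5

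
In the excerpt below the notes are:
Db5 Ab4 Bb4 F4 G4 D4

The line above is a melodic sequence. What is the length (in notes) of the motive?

Try groups of 2 (3 cells in 6 notes):
Db5 Ab4 | Bb4 F4 | G4 D4
Every group is a transposition down a 3rd of the one before; no shorter unit works.

2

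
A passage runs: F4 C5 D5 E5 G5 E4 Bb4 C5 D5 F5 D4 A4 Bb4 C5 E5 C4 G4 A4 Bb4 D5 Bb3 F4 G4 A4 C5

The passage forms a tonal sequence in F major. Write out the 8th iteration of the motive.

F3 C4 D4 E4 G4

Taking 5-note groups, the heads are F4, E4, D4, C4, Bb3: the pattern moves down a 2nd.
Carrying on: A3 → G3 → F3.
From F3 the diatonic shape gives F3 C4 D4 E4 G4.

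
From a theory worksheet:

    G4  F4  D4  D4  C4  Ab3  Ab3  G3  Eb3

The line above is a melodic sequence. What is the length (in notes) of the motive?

3

Try groups of 3 (3 cells in 9 notes):
G4 F4 D4 | D4 C4 Ab3 | Ab3 G3 Eb3
That's a consistent down a 4th shift per cell, and no other grouping gives one.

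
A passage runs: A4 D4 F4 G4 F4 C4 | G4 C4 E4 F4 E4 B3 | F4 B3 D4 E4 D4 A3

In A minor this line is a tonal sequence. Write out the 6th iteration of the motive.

C4 F3 A3 B3 A3 E3

With a 6-note motive the entries are A4, G4, F4, each down a 2nd from the previous.
Continuing the starts: E4 → D4 → C4.
From C4 the diatonic shape gives C4 F3 A3 B3 A3 E3.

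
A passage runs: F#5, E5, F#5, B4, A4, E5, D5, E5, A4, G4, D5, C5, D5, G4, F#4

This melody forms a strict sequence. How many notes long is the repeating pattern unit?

Try groups of 5 (3 cells in 15 notes):
F#5 E5 F#5 B4 A4 | E5 D5 E5 A4 G4 | D5 C5 D5 G4 F#4
Every group is a transposition down a 2nd of the one before; no shorter unit works.

5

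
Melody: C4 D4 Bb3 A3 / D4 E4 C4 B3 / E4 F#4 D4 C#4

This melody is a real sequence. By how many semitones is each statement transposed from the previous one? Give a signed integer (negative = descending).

2

With a 4-note motive the entries are C4, D4, E4, each up a 2nd from the previous.
C4→D4 is 62 − 60 = 2 semitones.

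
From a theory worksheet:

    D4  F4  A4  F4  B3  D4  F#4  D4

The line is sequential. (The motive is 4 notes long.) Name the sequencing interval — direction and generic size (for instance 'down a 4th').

Taking 4-note groups, the heads are D4, B3: the pattern moves down a 3rd.
From D4 to B3: down a 3rd.

down a 3rd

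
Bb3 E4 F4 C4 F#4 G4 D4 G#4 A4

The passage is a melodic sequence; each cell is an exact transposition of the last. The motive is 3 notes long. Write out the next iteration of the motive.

Unit = 3 notes; the statements start on Bb3, C4, D4, moving up a 2nd each time.
So cell 4 is E4 A#4 B4.

E4 A#4 B4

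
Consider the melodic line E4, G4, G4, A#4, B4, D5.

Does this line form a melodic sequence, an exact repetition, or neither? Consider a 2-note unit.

neither

Note 2 of cell 2 is A#4; if this were a sequence it would be B4. No unit length gives a consistent transposition pattern.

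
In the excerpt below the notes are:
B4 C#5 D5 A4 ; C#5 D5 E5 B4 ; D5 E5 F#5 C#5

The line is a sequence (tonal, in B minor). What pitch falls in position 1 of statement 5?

F#5

With 4-note cells, note 1 of each statement runs B4, C#5, D5.
Each moves up a 2nd. Continuing: E5 → F#5.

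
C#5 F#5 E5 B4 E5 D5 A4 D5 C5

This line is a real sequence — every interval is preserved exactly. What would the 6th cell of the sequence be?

Unit = 3 notes; the statements start on C#5, B4, A4, moving down a 2nd each time.
Carrying on: G4 → F4 → Eb4.
From Eb4 the exact shape gives Eb4 Ab4 Gb4.

Eb4 Ab4 Gb4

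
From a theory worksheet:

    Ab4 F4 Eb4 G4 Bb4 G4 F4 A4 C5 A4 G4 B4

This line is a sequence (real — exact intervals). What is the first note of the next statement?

The 4-note cells begin on Ab4, Bb4, C5 — each up a 2nd from the last.
One more step up a 2nd gives D5.

D5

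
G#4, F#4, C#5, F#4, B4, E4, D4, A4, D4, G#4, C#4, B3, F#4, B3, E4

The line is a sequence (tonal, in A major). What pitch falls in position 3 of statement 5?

With 5-note cells, note 3 of each statement runs C#5, A4, F#4.
Carrying that down a 3rd forward: D4 → B3.

B3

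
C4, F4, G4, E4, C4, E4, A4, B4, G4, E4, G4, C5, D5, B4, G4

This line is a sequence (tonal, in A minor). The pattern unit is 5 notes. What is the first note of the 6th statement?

F5

Taking 5-note groups, the heads are C4, E4, G4: the pattern moves up a 3rd.
Continuing: B4 → D5 → F5. Statement 6 starts on F5.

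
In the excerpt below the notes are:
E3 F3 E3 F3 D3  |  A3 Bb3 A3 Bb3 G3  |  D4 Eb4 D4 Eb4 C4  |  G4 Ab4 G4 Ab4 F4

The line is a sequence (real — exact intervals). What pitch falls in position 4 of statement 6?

With 5-note cells, note 4 of each statement runs F3, Bb3, Eb4, Ab4.
Each moves up a 4th. Continuing: Db5 → Gb5.

Gb5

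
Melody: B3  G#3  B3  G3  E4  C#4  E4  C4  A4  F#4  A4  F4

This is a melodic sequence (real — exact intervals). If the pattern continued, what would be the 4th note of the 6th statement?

With 4-note cells, note 4 of each statement runs G3, C4, F4.
Carrying that up a 4th forward: Bb4 → Eb5 → Ab5.

Ab5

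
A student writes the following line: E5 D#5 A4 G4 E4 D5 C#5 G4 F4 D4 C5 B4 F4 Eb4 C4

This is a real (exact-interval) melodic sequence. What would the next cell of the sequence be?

Bb4 A4 Eb4 Db4 Bb3

The 5-note cells begin on E5, D5, C5 — each down a 2nd from the last.
Statement 4 starts on Bb4 and keeps the same exact contour: Bb4 A4 Eb4 Db4 Bb3.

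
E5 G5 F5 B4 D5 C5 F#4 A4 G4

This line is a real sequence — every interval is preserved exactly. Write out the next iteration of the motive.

C#4 E4 D4

The 3-note cells begin on E5, B4, F#4 — each down a 4th from the last.
So cell 4 is C#4 E4 D4.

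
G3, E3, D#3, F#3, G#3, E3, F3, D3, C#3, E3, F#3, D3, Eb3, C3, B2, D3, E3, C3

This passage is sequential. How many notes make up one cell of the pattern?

6

There are 18 notes; a 6-note unit gives 3 cells:
G3 E3 D#3 F#3 G#3 E3 | F3 D3 C#3 E3 F#3 D3 | Eb3 C3 B2 D3 E3 C3
Every group is a transposition down a 2nd of the one before; no shorter unit works.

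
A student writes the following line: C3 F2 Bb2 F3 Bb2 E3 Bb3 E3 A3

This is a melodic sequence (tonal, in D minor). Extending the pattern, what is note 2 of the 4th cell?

A3

The unit is 3 notes. Position-2 pitches of the 3 shown cells: F2, Bb2, E3.
Each moves up a 4th; the next is A3.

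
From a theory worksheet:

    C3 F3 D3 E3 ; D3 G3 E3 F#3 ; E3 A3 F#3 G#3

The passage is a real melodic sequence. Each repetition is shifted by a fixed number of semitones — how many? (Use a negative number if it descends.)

2

With a 4-note motive the entries are C3, D3, E3, each up a 2nd from the previous.
C3 to D3 spans +2 semitones.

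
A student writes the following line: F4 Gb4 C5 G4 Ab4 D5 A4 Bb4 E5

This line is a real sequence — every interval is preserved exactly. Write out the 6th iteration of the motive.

D#5 E5 A#5

The 3-note cells begin on F4, G4, A4 — each up a 2nd from the last.
Continuing the starts: B4 → C#5 → D#5.
Statement 6 starts on D#5 and keeps the same exact contour: D#5 E5 A#5.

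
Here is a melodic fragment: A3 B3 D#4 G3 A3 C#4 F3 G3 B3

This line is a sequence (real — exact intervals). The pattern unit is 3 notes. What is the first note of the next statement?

Taking 3-note groups, the heads are A3, G3, F3: the pattern moves down a 2nd.
One more step down a 2nd gives Eb3.

Eb3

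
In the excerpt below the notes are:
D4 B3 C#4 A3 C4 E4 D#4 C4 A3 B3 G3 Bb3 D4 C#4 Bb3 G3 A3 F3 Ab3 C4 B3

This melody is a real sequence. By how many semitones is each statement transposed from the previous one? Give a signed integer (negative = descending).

With a 7-note motive the entries are D4, C4, Bb3, each down a 2nd from the previous.
Counting half-steps from D4 to C4: -2.

-2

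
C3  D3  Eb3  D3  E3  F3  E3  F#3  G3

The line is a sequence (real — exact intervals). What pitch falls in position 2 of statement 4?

G#3

Grouping in 3s, the 2nd note of each cell is D3, E3, F#3.
Each moves up a 2nd; the next is G#3.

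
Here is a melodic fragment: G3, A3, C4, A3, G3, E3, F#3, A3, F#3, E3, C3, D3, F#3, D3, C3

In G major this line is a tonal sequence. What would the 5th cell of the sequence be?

With a 5-note motive the entries are G3, E3, C3, each down a 3rd from the previous.
Extending down a 3rd: A2 → F#2.
From F#2 the diatonic shape gives F#2 G2 B2 G2 F#2.

F#2 G2 B2 G2 F#2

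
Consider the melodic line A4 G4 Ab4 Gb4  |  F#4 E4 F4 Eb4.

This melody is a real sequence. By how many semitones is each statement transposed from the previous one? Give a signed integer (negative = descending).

With a 4-note motive the entries are A4, F#4, each down a 3rd from the previous.
A4→F#4 is 66 − 69 = -3 semitones.

-3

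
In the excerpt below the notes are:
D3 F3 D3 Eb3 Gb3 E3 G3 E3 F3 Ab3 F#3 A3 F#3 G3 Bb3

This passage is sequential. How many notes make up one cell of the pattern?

Try groups of 5 (3 cells in 15 notes):
D3 F3 D3 Eb3 Gb3 | E3 G3 E3 F3 Ab3 | F#3 A3 F#3 G3 Bb3
That's a consistent up a 2nd shift per cell, and no other grouping gives one.

5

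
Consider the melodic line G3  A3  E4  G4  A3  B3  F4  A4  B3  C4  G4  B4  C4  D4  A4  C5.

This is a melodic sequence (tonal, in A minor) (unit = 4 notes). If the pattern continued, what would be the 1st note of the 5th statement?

D4

Grouping in 4s, the 1st note of each cell is G3, A3, B3, C4.
From C4, up a 2nd gives D4.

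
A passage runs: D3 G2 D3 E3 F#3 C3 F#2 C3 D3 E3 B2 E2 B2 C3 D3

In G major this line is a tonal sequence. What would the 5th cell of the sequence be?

Taking 5-note groups, the heads are D3, C3, B2: the pattern moves down a 2nd.
Continuing the starts: A2 → G2.
From G2 the diatonic shape gives G2 C2 G2 A2 B2.

G2 C2 G2 A2 B2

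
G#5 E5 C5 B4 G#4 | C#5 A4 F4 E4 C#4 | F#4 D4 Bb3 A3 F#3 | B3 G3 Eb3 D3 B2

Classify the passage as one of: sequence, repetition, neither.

Each 5-note cell is the previous one transposed down a 5th.

sequence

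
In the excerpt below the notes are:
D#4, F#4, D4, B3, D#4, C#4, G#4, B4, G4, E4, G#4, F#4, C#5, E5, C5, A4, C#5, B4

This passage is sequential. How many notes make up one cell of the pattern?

6

There are 18 notes; a 6-note unit gives 3 cells:
D#4 F#4 D4 B3 D#4 C#4 | G#4 B4 G4 E4 G#4 F#4 | C#5 E5 C5 A4 C#5 B4
Each cell is the previous one up a 4th — so the unit is 6 notes.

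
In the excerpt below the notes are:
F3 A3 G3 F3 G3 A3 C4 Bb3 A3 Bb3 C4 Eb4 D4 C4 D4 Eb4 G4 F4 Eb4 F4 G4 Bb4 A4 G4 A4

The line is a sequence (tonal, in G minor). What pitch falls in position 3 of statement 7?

The unit is 5 notes. Position-3 pitches of the 5 shown cells: G3, Bb3, D4, F4, A4.
Each moves up a 3rd. Continuing: C5 → Eb5.

Eb5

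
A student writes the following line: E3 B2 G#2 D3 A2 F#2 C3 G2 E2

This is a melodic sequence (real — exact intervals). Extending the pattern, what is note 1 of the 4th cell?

Bb2

With 3-note cells, note 1 of each statement runs E3, D3, C3.
Each moves down a 2nd; the next is Bb2.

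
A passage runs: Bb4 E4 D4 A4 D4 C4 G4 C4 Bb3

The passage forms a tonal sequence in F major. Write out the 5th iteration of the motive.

Taking 3-note groups, the heads are Bb4, A4, G4: the pattern moves down a 2nd.
Carrying on: F4 → E4.
Statement 5 starts on E4 and keeps the same diatonic contour: E4 A3 G3.

E4 A3 G3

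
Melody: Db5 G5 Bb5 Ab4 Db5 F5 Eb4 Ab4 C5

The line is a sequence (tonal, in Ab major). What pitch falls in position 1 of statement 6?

With 3-note cells, note 1 of each statement runs Db5, Ab4, Eb4.
Each moves down a 4th. Continuing: Bb3 → F3 → C3.

C3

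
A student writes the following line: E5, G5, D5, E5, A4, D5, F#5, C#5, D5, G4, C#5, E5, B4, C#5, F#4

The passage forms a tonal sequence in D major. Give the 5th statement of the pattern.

Unit = 5 notes; the statements start on E5, D5, C#5, moving down a 2nd each time.
Extending down a 2nd: B4 → A4.
So cell 5 is A4 C#5 G4 A4 D4.

A4 C#5 G4 A4 D4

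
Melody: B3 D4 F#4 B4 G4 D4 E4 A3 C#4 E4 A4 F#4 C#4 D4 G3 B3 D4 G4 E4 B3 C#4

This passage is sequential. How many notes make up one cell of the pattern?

7

There are 21 notes; a 7-note unit gives 3 cells:
B3 D4 F#4 B4 G4 D4 E4 | A3 C#4 E4 A4 F#4 C#4 D4 | G3 B3 D4 G4 E4 B3 C#4
That's a consistent down a 2nd shift per cell, and no other grouping gives one.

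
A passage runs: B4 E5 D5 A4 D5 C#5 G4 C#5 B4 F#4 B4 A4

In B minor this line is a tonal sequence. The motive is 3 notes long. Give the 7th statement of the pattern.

With a 3-note motive the entries are B4, A4, G4, F#4, each down a 2nd from the previous.
Carrying on: E4 → D4 → C#4.
Statement 7 starts on C#4 and keeps the same diatonic contour: C#4 F#4 E4.

C#4 F#4 E4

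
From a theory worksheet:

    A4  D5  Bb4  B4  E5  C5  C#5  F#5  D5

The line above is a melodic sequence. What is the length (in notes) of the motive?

There are 9 notes; a 3-note unit gives 3 cells:
A4 D5 Bb4 | B4 E5 C5 | C#5 F#5 D5
That's a consistent up a 2nd shift per cell, and no other grouping gives one.

3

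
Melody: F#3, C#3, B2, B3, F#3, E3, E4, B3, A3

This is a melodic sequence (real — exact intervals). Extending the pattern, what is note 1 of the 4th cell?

The unit is 3 notes. Position-1 pitches of the 3 shown cells: F#3, B3, E4.
One more up a 4th gives A4.

A4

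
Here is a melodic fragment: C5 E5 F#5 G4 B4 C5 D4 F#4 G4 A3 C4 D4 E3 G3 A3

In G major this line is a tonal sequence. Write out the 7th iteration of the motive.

Taking 3-note groups, the heads are C5, G4, D4, A3, E3: the pattern moves down a 4th.
Extending down a 4th: B2 → F#2.
From F#2 the diatonic shape gives F#2 A2 B2.

F#2 A2 B2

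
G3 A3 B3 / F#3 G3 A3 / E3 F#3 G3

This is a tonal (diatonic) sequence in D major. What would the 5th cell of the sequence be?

Taking 3-note groups, the heads are G3, F#3, E3: the pattern moves down a 2nd.
Carrying on: D3 → C#3.
Statement 5 starts on C#3 and keeps the same diatonic contour: C#3 D3 E3.

C#3 D3 E3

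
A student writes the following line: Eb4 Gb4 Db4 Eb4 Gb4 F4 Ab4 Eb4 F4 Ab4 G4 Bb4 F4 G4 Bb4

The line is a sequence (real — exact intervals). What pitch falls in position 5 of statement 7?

F#5

Grouping in 5s, the 5th note of each cell is Gb4, Ab4, Bb4.
Extending up a 2nd: C5 → D5 → E5 → F#5.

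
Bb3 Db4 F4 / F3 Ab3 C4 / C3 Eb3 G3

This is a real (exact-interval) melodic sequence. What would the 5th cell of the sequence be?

D2 F2 A2

Unit = 3 notes; the statements start on Bb3, F3, C3, moving down a 4th each time.
Extending down a 4th: G2 → D2.
From D2 the exact shape gives D2 F2 A2.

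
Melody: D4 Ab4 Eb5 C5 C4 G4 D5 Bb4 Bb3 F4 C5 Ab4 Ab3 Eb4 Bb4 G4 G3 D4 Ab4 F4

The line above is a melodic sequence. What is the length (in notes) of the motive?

4

20 notes total. Splitting into 5 groups of 4:
D4 Ab4 Eb5 C5 | C4 G4 D5 Bb4 | Bb3 F4 C5 Ab4 | Ab3 Eb4 Bb4 G4 | G3 D4 Ab4 F4
Every group is a transposition down a 2nd of the one before; no shorter unit works.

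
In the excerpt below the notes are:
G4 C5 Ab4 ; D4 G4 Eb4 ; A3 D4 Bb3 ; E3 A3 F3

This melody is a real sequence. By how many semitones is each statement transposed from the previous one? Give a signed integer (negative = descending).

-5

Unit = 3 notes; the statements start on G4, D4, A3, E3, moving down a 4th each time.
G4 to D4 spans -5 semitones.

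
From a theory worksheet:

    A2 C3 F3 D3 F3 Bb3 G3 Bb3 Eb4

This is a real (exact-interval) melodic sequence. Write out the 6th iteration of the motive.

Taking 3-note groups, the heads are A2, D3, G3: the pattern moves up a 4th.
Carrying on: C4 → F4 → Bb4.
So cell 6 is Bb4 Db5 Gb5.

Bb4 Db5 Gb5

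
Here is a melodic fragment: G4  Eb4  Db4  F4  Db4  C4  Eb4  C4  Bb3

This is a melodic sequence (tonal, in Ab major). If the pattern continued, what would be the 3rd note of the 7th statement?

The unit is 3 notes. Position-3 pitches of the 3 shown cells: Db4, C4, Bb3.
Carrying that down a 2nd forward: Ab3 → G3 → F3 → Eb3.

Eb3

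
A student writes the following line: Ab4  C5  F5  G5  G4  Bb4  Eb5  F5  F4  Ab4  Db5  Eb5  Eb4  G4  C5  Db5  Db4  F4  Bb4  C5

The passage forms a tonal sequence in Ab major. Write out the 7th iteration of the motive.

Bb3 Db4 G4 Ab4

Taking 4-note groups, the heads are Ab4, G4, F4, Eb4, Db4: the pattern moves down a 2nd.
Extending down a 2nd: C4 → Bb3.
So cell 7 is Bb3 Db4 G4 Ab4.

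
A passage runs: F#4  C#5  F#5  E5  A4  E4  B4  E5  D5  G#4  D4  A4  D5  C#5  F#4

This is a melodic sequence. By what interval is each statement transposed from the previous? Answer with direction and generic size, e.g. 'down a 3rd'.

Unit = 5 notes; the statements start on F#4, E4, D4, moving down a 2nd each time.
From F#4 to E4: down a 2nd.

down a 2nd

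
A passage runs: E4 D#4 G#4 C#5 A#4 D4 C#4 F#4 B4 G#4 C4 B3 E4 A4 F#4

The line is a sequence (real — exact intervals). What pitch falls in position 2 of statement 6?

F3

The unit is 5 notes. Position-2 pitches of the 3 shown cells: D#4, C#4, B3.
Extending down a 2nd: A3 → G3 → F3.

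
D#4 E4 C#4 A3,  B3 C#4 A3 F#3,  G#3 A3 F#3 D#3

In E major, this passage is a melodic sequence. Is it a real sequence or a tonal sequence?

tonal

Every note is diatonic to E major.
Cell 1 has +1 semitones from note 1 to 2, but cell 2 has +2 — the interval quality changes while the contour stays the same, which is the hallmark of a tonal sequence.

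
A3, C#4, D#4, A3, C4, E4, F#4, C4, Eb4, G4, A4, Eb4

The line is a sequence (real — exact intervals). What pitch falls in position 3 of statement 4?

With 4-note cells, note 3 of each statement runs D#4, F#4, A4.
One more up a 3rd gives C5.

C5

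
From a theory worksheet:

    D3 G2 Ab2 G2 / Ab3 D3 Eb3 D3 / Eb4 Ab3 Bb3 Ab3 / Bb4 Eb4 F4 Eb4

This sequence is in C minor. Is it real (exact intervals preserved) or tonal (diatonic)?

tonal

Every note is diatonic to C minor.
Cell 1 has -7 semitones from note 1 to 2, but cell 2 has -6 — the interval quality changes while the contour stays the same, which is the hallmark of a tonal sequence.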